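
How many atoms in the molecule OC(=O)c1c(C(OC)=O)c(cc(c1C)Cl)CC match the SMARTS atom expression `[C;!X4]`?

2

The query [C;!X4] means: aliphatic carbon that does not have four total connections.
Check the 17 heavy atoms by environment: 6× c (aromatic, X3) → no; 1× Cl (X1) → no; 4× C (X4) → no; 2× C (X3) → match; 2× O (X1) → no; 2× O (X2) → no.
That gives 2 matching atoms.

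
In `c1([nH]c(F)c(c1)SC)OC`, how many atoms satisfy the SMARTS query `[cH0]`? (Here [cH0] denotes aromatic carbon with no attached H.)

The query [cH0] means: aromatic carbon with no attached hydrogen (substituted or ring-fusion).
Check the 10 heavy atoms by environment: 1× n (aromatic, H1) → no; 3× c (aromatic, H0) → match; 1× c (aromatic, H1) → no; 1× O (H0) → no; 2× C (H3) → no; 1× S (H0) → no; 1× F (H0) → no.
That gives 3 matching atoms.

3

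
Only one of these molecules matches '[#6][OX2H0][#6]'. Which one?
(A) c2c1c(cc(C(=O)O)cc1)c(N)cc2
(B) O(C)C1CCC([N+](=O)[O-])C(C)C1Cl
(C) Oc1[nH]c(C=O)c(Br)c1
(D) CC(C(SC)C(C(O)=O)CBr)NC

[#6][OX2H0][#6] describes an aliphatic oxygen bridging two carbons with no H on the oxygen (an ether).
(A) has a carboxylic acid group (-C(=O)OH) but the -OH oxygen has H1; the =O is OX1, not OX2.
(B) contains a methoxy ether (-OCH3), which satisfies every atom and bond constraint.
(C) has a hydroxyl group (-OH) but the oxygen has H1, not H0 bridging two carbons.
(D) has a carboxylic acid group (-C(=O)OH) but the -OH oxygen has H1; the =O is OX1, not OX2.
So the answer is (B).

B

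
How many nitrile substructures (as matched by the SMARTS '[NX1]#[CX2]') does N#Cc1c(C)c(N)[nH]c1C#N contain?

[NX1]#[CX2] is the SMARTS for a nitrile: a nitrogen triple-bonded to a two-connected carbon.
The molecule carries 2 separate instances of a nitrile (-C#N) meeting every constraint; each maps to a distinct set of atoms, giving 2 matches.

2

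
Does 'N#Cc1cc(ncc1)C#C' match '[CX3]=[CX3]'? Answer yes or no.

No

The pattern [CX3]=[CX3] describes a non-aromatic C=C double bond between two sp2 carbons — an alkene.
The closest candidate here is an ethynyl group (-C#CH), but the C-C bond is a triple bond, not a double bond. No other fragment satisfies the full query, so there is no match.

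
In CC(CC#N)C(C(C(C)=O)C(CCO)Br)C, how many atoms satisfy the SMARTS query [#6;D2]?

4

The query [#6;D2] means: any carbon bonded to exactly two heavy atoms.
Check the 16 heavy atoms by environment: 4× C (D2) → match; 5× C (D3) → no; 1× N (D1) → no; 2× O (D1) → no; 3× C (D1) → no; 1× Br (D1) → no.
That gives 4 matching atoms.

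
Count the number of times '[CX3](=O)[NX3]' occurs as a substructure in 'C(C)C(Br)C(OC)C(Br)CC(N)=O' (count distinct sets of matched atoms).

1

[CX3](=O)[NX3] is the SMARTS for an amide: a carbonyl carbon bonded to a trivalent nitrogen.
Exactly one fragment in the molecule meets all constraints, giving 1 match.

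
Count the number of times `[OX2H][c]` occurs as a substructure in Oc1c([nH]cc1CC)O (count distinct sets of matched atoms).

2

[OX2H][c] is the SMARTS for a phenol: a hydroxyl oxygen attached to an aromatic carbon.
The molecule carries 2 separate instances of a hydroxyl group (-OH) meeting every constraint; each maps to a distinct set of atoms, giving 2 matches.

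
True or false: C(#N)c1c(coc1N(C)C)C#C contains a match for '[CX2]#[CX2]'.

True

The pattern [CX2]#[CX2] describes a carbon-carbon triple bond — an alkyne.
The molecule carries an ethynyl group (-C#CH), whose atoms satisfy every constraint of the query, so the pattern matches.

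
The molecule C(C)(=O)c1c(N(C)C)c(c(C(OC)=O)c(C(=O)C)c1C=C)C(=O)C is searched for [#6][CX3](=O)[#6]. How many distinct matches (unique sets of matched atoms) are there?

[#6][CX3](=O)[#6] is the SMARTS for a ketone: a carbonyl carbon (no H) flanked by two carbons.
The molecule carries 3 separate instances of an acetyl/ketone group (-C(=O)CH3) meeting every constraint; each maps to a distinct set of atoms, giving 3 matches.

3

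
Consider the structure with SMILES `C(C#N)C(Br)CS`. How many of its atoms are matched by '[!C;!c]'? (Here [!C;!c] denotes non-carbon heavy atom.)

3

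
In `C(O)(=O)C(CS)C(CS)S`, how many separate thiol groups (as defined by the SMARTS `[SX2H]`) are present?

3

[SX2H] is the SMARTS for a thiol: an aliphatic sulfur with two connections, one being H.
The molecule carries 3 separate instances of a thiol (-SH) meeting every constraint; each maps to a distinct set of atoms, giving 3 matches.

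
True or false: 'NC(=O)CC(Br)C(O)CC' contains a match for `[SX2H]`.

The pattern [SX2H] describes an aliphatic sulfur with two connections, one being H — a thiol.
The closest candidate here is a hydroxyl group (-OH), but it is an -OH, not an -SH. No other fragment satisfies the full query, so there is no match.

False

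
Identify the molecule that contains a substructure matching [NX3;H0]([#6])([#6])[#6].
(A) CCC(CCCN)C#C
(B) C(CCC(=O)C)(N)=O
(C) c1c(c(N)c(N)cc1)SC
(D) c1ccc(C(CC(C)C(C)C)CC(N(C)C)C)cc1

D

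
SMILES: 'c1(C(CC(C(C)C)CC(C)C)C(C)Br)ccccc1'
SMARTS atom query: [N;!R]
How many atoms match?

0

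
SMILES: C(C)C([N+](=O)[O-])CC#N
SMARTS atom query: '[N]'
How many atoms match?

2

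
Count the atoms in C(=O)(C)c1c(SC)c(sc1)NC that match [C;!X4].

The query [C;!X4] means: aliphatic carbon that does not have four total connections.
Check the 12 heavy atoms by environment: 1× s (aromatic, X2) → no; 4× c (aromatic, X3) → no; 1× N (X3) → no; 3× C (X4) → no; 1× S (X2) → no; 1× C (X3) → match; 1× O (X1) → no.
That gives 1 matching atom.

1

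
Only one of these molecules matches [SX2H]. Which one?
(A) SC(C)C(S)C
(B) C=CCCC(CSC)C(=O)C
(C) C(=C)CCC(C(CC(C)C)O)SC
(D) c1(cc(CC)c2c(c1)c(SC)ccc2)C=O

[SX2H] describes an aliphatic sulfur with two connections, one being H (a thiol).
(A) contains a thiol (-SH), which satisfies every atom and bond constraint.
(B) has a methylthio ether (-SCH3) but the sulfur has H0 (bonded to two carbons), not H1.
(C) has a hydroxyl group (-OH) but it is an -OH, not an -SH.
(D) has a methylthio ether (-SCH3) but the sulfur has H0 (bonded to two carbons), not H1.
So the answer is (A).

A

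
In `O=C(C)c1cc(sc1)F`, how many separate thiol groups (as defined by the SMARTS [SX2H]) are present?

0

[SX2H] is the SMARTS for a thiol: an aliphatic sulfur with two connections, one being H.
No fragment in the molecule satisfies every constraint, giving 0 matches.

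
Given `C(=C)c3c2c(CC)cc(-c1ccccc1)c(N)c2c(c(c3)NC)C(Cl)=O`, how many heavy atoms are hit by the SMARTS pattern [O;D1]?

1

The query [O;D1] means: aliphatic oxygen bonded to exactly one heavy atom.
Check the 26 heavy atoms by environment: 9× c (aromatic, D3) → no; 7× c (aromatic, D2) → no; 2× C (D2) → no; 3× C (D1) → no; 1× C (D3) → no; 1× O (D1) → match; 1× Cl (D1) → no; 1× N (D2) → no; 1× N (D1) → no.
That gives 1 matching atom.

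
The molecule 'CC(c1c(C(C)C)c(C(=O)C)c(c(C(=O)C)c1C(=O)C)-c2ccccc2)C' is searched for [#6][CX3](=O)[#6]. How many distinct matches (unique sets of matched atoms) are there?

[#6][CX3](=O)[#6] is the SMARTS for a ketone: a carbonyl carbon (no H) flanked by two carbons.
The molecule carries 3 separate instances of an acetyl/ketone group (-C(=O)CH3) meeting every constraint; each maps to a distinct set of atoms, giving 3 matches.

3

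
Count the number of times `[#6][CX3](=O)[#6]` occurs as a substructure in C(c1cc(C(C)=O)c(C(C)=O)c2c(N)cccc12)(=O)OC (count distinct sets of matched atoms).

[#6][CX3](=O)[#6] is the SMARTS for a ketone: a carbonyl carbon (no H) flanked by two carbons.
The molecule carries 2 separate instances of an acetyl/ketone group (-C(=O)CH3) meeting every constraint; each maps to a distinct set of atoms, giving 2 matches.

2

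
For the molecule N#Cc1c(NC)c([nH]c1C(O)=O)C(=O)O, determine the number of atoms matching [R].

5

The query [R] means: R matches any atom that is part of a ring.
Check the 15 heavy atoms by environment: 1× n (aromatic, in 5-ring) → match; 4× c (aromatic, in 5-ring) → match; 4× C (acyclic) → no; 4× O (acyclic) → no; 2× N (acyclic) → no.
Summing the matching environments: 1 + 4 = 5 matching atoms.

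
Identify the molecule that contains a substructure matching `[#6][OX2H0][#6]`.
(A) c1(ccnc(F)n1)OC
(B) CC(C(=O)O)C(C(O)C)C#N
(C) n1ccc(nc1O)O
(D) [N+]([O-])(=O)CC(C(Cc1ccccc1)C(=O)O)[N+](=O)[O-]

[#6][OX2H0][#6] describes an aliphatic oxygen bridging two carbons with no H on the oxygen (an ether).
(A) contains a methoxy ether (-OCH3), which satisfies every atom and bond constraint.
(B) has a carboxylic acid group (-C(=O)OH) but the -OH oxygen has H1; the =O is OX1, not OX2.
(C) has a hydroxyl group (-OH) but the oxygen has H1, not H0 bridging two carbons.
(D) has a carboxylic acid group (-C(=O)OH) but the -OH oxygen has H1; the =O is OX1, not OX2.
So the answer is (A).

A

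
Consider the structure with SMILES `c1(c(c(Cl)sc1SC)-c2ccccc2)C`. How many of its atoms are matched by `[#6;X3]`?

The query [#6;X3] means: any carbon (aromatic or not) with three total connections.
Check the 15 heavy atoms by environment: 1× s (aromatic, X2) → no; 10× c (aromatic, X3) → match; 2× C (X4) → no; 1× S (X2) → no; 1× Cl (X1) → no.
That gives 10 matching atoms.

10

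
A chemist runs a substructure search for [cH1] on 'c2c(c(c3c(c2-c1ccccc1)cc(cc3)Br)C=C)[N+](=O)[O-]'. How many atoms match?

The query [cH1] means: aromatic carbon bearing exactly one hydrogen.
Check the 22 heavy atoms by environment: 7× c (aromatic, H0) → no; 9× c (aromatic, H1) → match; 1× Br (H0) → no; 1× C (H1) → no; 1× C (H2) → no; 1× N (charge +1, H0) → no; 1× O (charge -1, H0) → no; 1× O (H0) → no.
That gives 9 matching atoms.

9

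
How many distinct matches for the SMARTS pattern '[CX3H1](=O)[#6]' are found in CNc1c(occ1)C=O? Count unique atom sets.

[CX3H1](=O)[#6] is the SMARTS for an aldehyde: an sp2 carbon with one H, double-bonded to O and single-bonded to carbon.
Exactly one fragment in the molecule meets all constraints, giving 1 match.

1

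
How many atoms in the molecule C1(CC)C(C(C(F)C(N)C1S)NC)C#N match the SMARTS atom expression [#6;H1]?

6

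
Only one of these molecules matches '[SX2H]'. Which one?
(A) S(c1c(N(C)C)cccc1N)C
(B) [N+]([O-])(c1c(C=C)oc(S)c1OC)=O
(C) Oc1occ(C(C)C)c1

B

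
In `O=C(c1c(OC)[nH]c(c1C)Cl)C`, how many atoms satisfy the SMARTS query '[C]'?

4

The query [C] means: uppercase C matches aliphatic (non-aromatic) carbon only.
Check the 12 heavy atoms by environment: 1× n (aromatic) → no; 4× c (aromatic) → no; 2× O → no; 4× C → match; 1× Cl → no.
That gives 4 matching atoms.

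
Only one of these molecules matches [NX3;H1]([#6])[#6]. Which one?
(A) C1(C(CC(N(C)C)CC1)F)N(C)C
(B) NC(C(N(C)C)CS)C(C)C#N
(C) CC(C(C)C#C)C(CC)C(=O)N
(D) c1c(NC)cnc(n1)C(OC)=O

[NX3;H1]([#6])[#6] describes a trivalent nitrogen with one H, bonded to two carbons (a secondary amine).
(A) has a dimethylamino group (-N(CH3)2) but the nitrogen has H0, not H1.
(B) has a dimethylamino group (-N(CH3)2) but the nitrogen has H0, not H1.
(C) has a primary amide (-C(=O)NH2) but the -C(=O)NH2 nitrogen has H2, not H1.
(D) contains an N-methylamino group (-NHCH3), which satisfies every atom and bond constraint.
So the answer is (D).

D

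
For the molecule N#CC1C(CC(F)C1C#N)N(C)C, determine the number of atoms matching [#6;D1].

The query [#6;D1] means: carbon bonded to exactly one heavy atom.
Check the 13 heavy atoms by environment: 4× C (D3) → no; 3× C (D2) → no; 2× N (D1) → no; 1× N (D3) → no; 2× C (D1) → match; 1× F (D1) → no.
That gives 2 matching atoms.

2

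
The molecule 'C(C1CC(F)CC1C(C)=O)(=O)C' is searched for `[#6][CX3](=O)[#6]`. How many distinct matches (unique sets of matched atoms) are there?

2

[#6][CX3](=O)[#6] is the SMARTS for a ketone: a carbonyl carbon (no H) flanked by two carbons.
The molecule carries 2 separate instances of an acetyl/ketone group (-C(=O)CH3) meeting every constraint; each maps to a distinct set of atoms, giving 2 matches.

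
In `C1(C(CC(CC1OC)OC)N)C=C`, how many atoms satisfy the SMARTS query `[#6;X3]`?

2

Check the 13 heavy atoms by environment: 8× C (X4) → no; 2× O (X2) → no; 1× N (X3) → no; 2× C (X3) → match.
That gives 2 matching atoms.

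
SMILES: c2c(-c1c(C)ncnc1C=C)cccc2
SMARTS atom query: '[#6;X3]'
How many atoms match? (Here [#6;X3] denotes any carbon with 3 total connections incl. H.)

The query [#6;X3] means: any carbon (aromatic or not) with three total connections.
Check the 15 heavy atoms by environment: 2× n (aromatic, X2) → no; 10× c (aromatic, X3) → match; 2× C (X3) → match; 1× C (X4) → no.
Summing the matching environments: 10 + 2 = 12 matching atoms.

12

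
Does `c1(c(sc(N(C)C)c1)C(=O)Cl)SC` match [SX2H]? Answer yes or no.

The pattern [SX2H] describes an aliphatic sulfur with two connections, one being H — a thiol.
The closest candidate here is a methylthio ether (-SCH3), but the sulfur has H0 (bonded to two carbons), not H1. No other fragment satisfies the full query, so there is no match.

No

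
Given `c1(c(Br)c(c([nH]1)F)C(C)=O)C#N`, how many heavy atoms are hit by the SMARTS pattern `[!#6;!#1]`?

Check the 12 heavy atoms by environment: 1× n (aromatic) → match; 4× c (aromatic) → no; 1× Br → match; 3× C → no; 1× N → match; 1× O → match; 1× F → match.
Summing the matching environments: 1 + 1 + 1 + 1 + 1 = 5 matching atoms.

5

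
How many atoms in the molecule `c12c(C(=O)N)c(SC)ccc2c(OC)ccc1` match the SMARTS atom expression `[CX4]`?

2

The query [CX4] means: C with X4: aliphatic carbon with exactly 4 total connections (bonds + H).
Check the 17 heavy atoms by environment: 10× c (aromatic, X3) → no; 1× S (X2) → no; 2× C (X4) → match; 1× O (X2) → no; 1× C (X3) → no; 1× O (X1) → no; 1× N (X3) → no.
That gives 2 matching atoms.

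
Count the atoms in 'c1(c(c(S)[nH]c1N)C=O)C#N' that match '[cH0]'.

4

The query [cH0] means: aromatic carbon with no attached hydrogen (substituted or ring-fusion).
Check the 11 heavy atoms by environment: 1× n (aromatic, H1) → no; 4× c (aromatic, H0) → match; 1× C (H1) → no; 1× O (H0) → no; 1× C (H0) → no; 1× N (H0) → no; 1× N (H2) → no; 1× S (H1) → no.
That gives 4 matching atoms.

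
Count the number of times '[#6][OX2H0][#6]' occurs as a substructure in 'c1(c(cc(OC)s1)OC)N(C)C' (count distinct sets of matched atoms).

2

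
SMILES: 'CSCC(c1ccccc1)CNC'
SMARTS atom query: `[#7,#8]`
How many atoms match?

1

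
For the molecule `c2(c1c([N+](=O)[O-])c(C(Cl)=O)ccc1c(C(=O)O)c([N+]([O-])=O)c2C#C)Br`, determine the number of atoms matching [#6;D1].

The query [#6;D1] means: carbon bonded to exactly one heavy atom.
Check the 25 heavy atoms by environment: 8× c (aromatic, D3) → no; 2× c (aromatic, D2) → no; 1× C (D2) → no; 1× C (D1) → match; 1× Br (D1) → no; 2× N (charge +1, D3) → no; 2× O (charge -1, D1) → no; 5× O (D1) → no; 2× C (D3) → no; 1× Cl (D1) → no.
That gives 1 matching atom.

1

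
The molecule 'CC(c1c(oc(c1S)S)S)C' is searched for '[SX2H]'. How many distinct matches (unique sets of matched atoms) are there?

[SX2H] is the SMARTS for a thiol: an aliphatic sulfur with two connections, one being H.
The molecule carries 3 separate instances of a thiol (-SH) meeting every constraint; each maps to a distinct set of atoms, giving 3 matches.

3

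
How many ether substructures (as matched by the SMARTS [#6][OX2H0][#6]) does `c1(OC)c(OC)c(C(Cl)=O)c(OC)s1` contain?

3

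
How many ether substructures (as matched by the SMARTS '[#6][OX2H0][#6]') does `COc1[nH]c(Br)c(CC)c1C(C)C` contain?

1

[#6][OX2H0][#6] is the SMARTS for an ether: an aliphatic oxygen bridging two carbons with no H on the oxygen.
Exactly one fragment in the molecule meets all constraints, giving 1 match.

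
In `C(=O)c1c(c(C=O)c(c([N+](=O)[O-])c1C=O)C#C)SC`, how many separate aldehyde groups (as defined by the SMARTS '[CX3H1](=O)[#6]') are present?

3

[CX3H1](=O)[#6] is the SMARTS for an aldehyde: an sp2 carbon with one H, double-bonded to O and single-bonded to carbon.
The molecule carries 3 separate instances of an aldehyde (-CHO) meeting every constraint; each maps to a distinct set of atoms, giving 3 matches.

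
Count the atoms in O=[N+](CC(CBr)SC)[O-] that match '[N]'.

1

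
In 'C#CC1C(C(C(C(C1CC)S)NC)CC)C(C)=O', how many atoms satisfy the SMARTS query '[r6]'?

The query [r6] means: r6 matches atoms in a six-membered ring.
Check the 18 heavy atoms by environment: 6× C (in 6-ring) → match; 1× S (acyclic) → no; 9× C (acyclic) → no; 1× N (acyclic) → no; 1× O (acyclic) → no.
That gives 6 matching atoms.

6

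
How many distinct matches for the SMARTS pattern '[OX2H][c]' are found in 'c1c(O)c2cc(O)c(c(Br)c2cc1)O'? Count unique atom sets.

3

[OX2H][c] is the SMARTS for a phenol: a hydroxyl oxygen attached to an aromatic carbon.
The molecule carries 3 separate instances of a hydroxyl group (-OH) meeting every constraint; each maps to a distinct set of atoms, giving 3 matches.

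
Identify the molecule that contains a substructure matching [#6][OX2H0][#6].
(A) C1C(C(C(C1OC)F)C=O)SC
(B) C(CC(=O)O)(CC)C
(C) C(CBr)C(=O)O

[#6][OX2H0][#6] describes an aliphatic oxygen bridging two carbons with no H on the oxygen (an ether).
(A) contains a methoxy ether (-OCH3), which satisfies every atom and bond constraint.
(B) has a carboxylic acid group (-C(=O)OH) but the -OH oxygen has H1; the =O is OX1, not OX2.
(C) has a carboxylic acid group (-C(=O)OH) but the -OH oxygen has H1; the =O is OX1, not OX2.
So the answer is (A).

A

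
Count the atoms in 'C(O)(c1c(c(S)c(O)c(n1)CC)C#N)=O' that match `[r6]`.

6

The query [r6] means: r6 matches atoms in a six-membered ring.
Check the 15 heavy atoms by environment: 1× n (aromatic, in 6-ring) → match; 5× c (aromatic, in 6-ring) → match; 1× S (acyclic) → no; 4× C (acyclic) → no; 1× N (acyclic) → no; 3× O (acyclic) → no.
Summing the matching environments: 1 + 5 = 6 matching atoms.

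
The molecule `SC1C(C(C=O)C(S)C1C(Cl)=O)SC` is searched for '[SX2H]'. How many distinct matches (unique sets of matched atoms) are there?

[SX2H] is the SMARTS for a thiol: an aliphatic sulfur with two connections, one being H.
The molecule carries 2 separate instances of a thiol (-SH) meeting every constraint; each maps to a distinct set of atoms, giving 2 matches.

2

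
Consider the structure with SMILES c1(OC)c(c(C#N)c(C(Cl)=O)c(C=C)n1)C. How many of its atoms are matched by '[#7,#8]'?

4

The query [#7,#8] means: nitrogen or oxygen (comma = OR).
Check the 16 heavy atoms by environment: 1× n (aromatic) → match; 5× c (aromatic) → no; 6× C → no; 2× O → match; 1× Cl → no; 1× N → match.
Summing the matching environments: 1 + 2 + 1 = 4 matching atoms.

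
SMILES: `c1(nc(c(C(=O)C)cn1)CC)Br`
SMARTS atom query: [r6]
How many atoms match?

6

The query [r6] means: r6 matches atoms in a six-membered ring.
Check the 12 heavy atoms by environment: 2× n (aromatic, in 6-ring) → match; 4× c (aromatic, in 6-ring) → match; 4× C (acyclic) → no; 1× Br (acyclic) → no; 1× O (acyclic) → no.
Summing the matching environments: 2 + 4 = 6 matching atoms.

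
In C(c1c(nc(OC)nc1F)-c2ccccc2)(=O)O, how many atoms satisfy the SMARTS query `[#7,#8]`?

The query [#7,#8] means: nitrogen or oxygen (comma = OR).
Check the 18 heavy atoms by environment: 2× n (aromatic) → match; 10× c (aromatic) → no; 3× O → match; 2× C → no; 1× F → no.
Summing the matching environments: 2 + 3 = 5 matching atoms.

5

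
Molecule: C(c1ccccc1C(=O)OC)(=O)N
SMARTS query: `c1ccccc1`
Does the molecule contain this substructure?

Yes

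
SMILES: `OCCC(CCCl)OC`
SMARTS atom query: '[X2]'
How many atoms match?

The query [X2] means: any atom with exactly two total connections (bonds + H).
Check the 9 heavy atoms by environment: 6× C (X4) → no; 2× O (X2) → match; 1× Cl (X1) → no.
That gives 2 matching atoms.

2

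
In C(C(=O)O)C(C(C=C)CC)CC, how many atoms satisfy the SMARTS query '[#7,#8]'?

The query [#7,#8] means: nitrogen or oxygen (comma = OR).
Check the 12 heavy atoms by environment: 10× C → no; 2× O → match.
That gives 2 matching atoms.

2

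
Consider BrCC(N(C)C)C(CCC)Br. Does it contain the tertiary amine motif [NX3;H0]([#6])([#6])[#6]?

Yes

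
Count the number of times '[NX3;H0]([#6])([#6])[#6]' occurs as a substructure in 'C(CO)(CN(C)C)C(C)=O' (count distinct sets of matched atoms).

1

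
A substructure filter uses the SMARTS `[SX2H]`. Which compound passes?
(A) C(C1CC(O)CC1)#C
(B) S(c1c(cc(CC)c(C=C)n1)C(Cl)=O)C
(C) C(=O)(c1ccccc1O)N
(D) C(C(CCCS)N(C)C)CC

D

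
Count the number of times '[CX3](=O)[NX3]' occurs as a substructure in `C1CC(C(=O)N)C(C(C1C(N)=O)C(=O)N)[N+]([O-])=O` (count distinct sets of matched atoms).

[CX3](=O)[NX3] is the SMARTS for an amide: a carbonyl carbon bonded to a trivalent nitrogen.
The molecule carries 3 separate instances of a primary amide (-C(=O)NH2) meeting every constraint; each maps to a distinct set of atoms, giving 3 matches.

3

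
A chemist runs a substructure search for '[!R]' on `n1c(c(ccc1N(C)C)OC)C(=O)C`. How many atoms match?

8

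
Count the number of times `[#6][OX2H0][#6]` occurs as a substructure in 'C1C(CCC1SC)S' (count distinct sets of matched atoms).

[#6][OX2H0][#6] is the SMARTS for an ether: an aliphatic oxygen bridging two carbons with no H on the oxygen.
No fragment in the molecule satisfies every constraint, giving 0 matches.

0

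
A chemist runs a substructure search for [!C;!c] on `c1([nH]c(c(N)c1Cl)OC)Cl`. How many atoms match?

The query [!C;!c] means: neither aliphatic nor aromatic carbon — same as [!#6].
Check the 10 heavy atoms by environment: 1× n (aromatic) → match; 4× c (aromatic) → no; 2× Cl → match; 1× O → match; 1× C → no; 1× N → match.
Summing the matching environments: 1 + 2 + 1 + 1 = 5 matching atoms.

5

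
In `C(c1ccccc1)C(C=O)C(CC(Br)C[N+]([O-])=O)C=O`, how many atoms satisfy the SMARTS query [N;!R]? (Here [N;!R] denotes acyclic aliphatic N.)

1

Check the 20 heavy atoms by environment: 8× C (acyclic) → no; 3× O (acyclic) → no; 1× Br (acyclic) → no; 6× c (aromatic, in 6-ring) → no; 1× N (charge +1, acyclic) → match; 1× O (charge -1, acyclic) → no.
That gives 1 matching atom.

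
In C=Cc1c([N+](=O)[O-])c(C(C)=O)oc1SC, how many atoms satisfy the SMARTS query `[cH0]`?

4

Check the 15 heavy atoms by environment: 1× o (aromatic, H0) → no; 4× c (aromatic, H0) → match; 1× C (H1) → no; 1× C (H2) → no; 1× C (H0) → no; 2× O (H0) → no; 2× C (H3) → no; 1× S (H0) → no; 1× N (charge +1, H0) → no; 1× O (charge -1, H0) → no.
That gives 4 matching atoms.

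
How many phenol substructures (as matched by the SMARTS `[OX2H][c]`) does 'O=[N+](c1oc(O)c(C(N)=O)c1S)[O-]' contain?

[OX2H][c] is the SMARTS for a phenol: a hydroxyl oxygen attached to an aromatic carbon.
Exactly one fragment in the molecule meets all constraints, giving 1 match.

1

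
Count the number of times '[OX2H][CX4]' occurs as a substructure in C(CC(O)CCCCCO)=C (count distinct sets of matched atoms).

[OX2H][CX4] is the SMARTS for an aliphatic alcohol: a hydroxyl oxygen bound to an sp3 (X4) carbon.
The molecule carries 2 separate instances of a hydroxyl group (-OH) meeting every constraint; each maps to a distinct set of atoms, giving 2 matches.

2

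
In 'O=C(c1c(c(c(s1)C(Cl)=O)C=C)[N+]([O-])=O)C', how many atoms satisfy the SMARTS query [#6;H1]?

1

The query [#6;H1] means: any carbon bearing exactly one hydrogen.
Check the 16 heavy atoms by environment: 1× s (aromatic, H0) → no; 4× c (aromatic, H0) → no; 1× N (charge +1, H0) → no; 1× O (charge -1, H0) → no; 3× O (H0) → no; 1× C (H1) → match; 1× C (H2) → no; 2× C (H0) → no; 1× C (H3) → no; 1× Cl (H0) → no.
That gives 1 matching atom.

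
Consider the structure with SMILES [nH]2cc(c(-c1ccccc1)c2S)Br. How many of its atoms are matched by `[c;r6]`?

Check the 13 heavy atoms by environment: 1× n (aromatic, in 5-ring) → no; 4× c (aromatic, in 5-ring) → no; 1× S (acyclic) → no; 1× Br (acyclic) → no; 6× c (aromatic, in 6-ring) → match.
That gives 6 matching atoms.

6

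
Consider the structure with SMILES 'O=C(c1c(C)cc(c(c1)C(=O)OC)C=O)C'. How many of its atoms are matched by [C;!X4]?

3

Check the 16 heavy atoms by environment: 6× c (aromatic, X3) → no; 3× C (X3) → match; 3× O (X1) → no; 3× C (X4) → no; 1× O (X2) → no.
That gives 3 matching atoms.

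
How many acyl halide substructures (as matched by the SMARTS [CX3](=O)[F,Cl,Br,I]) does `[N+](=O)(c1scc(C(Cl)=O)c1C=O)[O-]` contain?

1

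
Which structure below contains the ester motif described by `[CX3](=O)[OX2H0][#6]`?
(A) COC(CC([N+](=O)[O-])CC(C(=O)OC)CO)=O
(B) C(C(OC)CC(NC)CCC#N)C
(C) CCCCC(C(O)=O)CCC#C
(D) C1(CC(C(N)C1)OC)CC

A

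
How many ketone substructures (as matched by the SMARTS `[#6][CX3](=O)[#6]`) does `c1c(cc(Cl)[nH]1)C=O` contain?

0

[#6][CX3](=O)[#6] is the SMARTS for a ketone: a carbonyl carbon (no H) flanked by two carbons.
The molecule has an aldehyde (-CHO), but the carbonyl carbon has H1, so it is not flanked by two carbons; nothing else fits, so there are 0 matches.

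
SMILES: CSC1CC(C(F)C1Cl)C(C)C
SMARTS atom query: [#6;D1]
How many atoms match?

The query [#6;D1] means: carbon bonded to exactly one heavy atom.
Check the 12 heavy atoms by environment: 5× C (D3) → no; 1× C (D2) → no; 1× S (D2) → no; 3× C (D1) → match; 1× F (D1) → no; 1× Cl (D1) → no.
That gives 3 matching atoms.

3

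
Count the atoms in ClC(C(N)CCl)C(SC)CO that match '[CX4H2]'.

2

The query [CX4H2] means: sp3 carbon (X4) with exactly two hydrogens.
Check the 11 heavy atoms by environment: 2× C (H2, X4) → match; 3× C (H1, X4) → no; 2× Cl (H0, X1) → no; 1× S (H0, X2) → no; 1× C (H3, X4) → no; 1× N (H2, X3) → no; 1× O (H1, X2) → no.
That gives 2 matching atoms.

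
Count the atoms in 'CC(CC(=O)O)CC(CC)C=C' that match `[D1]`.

Check the 12 heavy atoms by environment: 4× C (D2) → no; 3× C (D3) → no; 3× C (D1) → match; 2× O (D1) → match.
Summing the matching environments: 3 + 2 = 5 matching atoms.

5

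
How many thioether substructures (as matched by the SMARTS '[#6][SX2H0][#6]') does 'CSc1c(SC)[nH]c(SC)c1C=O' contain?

[#6][SX2H0][#6] is the SMARTS for a thioether: an aliphatic sulfur bridging two carbons with no H on the sulfur.
The molecule carries 3 separate instances of a methylthio ether (-SCH3) meeting every constraint; each maps to a distinct set of atoms, giving 3 matches.

3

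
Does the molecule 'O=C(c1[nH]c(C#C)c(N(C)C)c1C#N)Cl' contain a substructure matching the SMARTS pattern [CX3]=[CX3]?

No

The pattern [CX3]=[CX3] describes a non-aromatic C=C double bond between two sp2 carbons — an alkene.
The closest candidate here is an ethynyl group (-C#CH), but the C-C bond is a triple bond, not a double bond. No other fragment satisfies the full query, so there is no match.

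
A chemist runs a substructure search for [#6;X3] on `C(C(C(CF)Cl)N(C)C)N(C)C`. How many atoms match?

0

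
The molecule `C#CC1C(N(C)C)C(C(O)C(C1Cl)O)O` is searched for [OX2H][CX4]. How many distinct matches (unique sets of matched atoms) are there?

[OX2H][CX4] is the SMARTS for an aliphatic alcohol: a hydroxyl oxygen bound to an sp3 (X4) carbon.
The molecule carries 3 separate instances of a hydroxyl group (-OH) meeting every constraint; each maps to a distinct set of atoms, giving 3 matches.

3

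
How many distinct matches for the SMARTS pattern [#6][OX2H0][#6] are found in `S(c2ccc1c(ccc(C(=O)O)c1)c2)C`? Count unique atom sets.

0

[#6][OX2H0][#6] is the SMARTS for an ether: an aliphatic oxygen bridging two carbons with no H on the oxygen.
The molecule has a carboxylic acid group (-C(=O)OH), but the -OH oxygen has H1; the =O is OX1, not OX2; nothing else fits, so there are 0 matches.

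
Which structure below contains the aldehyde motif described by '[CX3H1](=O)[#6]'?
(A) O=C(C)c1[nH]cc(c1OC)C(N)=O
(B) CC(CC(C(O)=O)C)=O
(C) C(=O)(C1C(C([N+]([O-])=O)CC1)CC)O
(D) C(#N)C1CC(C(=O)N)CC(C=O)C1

[CX3H1](=O)[#6] describes an sp2 carbon with one H, double-bonded to O and single-bonded to carbon (an aldehyde).
(A) has an acetyl/ketone group (-C(=O)CH3) but the carbonyl carbon has H0 (two carbon neighbours), not H1.
(B) has a carboxylic acid group (-C(=O)OH) but the carbonyl carbon has H0 and is bonded to O, not H1.
(C) has a carboxylic acid group (-C(=O)OH) but the carbonyl carbon has H0 and is bonded to O, not H1.
(D) contains an aldehyde (-CHO), which satisfies every atom and bond constraint.
So the answer is (D).

D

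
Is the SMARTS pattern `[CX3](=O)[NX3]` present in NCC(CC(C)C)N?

No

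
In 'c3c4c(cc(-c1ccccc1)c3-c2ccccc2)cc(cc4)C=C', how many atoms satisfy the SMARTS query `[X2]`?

0

Check the 24 heavy atoms by environment: 22× c (aromatic, X3) → no; 2× C (X3) → no.
No environment satisfies the query, so 0 matching atoms.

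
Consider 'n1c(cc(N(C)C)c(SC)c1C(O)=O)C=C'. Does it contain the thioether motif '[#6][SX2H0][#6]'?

The pattern [#6][SX2H0][#6] describes an aliphatic sulfur bridging two carbons with no H on the sulfur — a thioether.
The molecule carries a methylthio ether (-SCH3), whose atoms satisfy every constraint of the query, so the pattern matches.

Yes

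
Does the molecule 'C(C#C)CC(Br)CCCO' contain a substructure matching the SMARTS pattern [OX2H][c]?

No

The pattern [OX2H][c] describes a hydroxyl oxygen attached to an aromatic carbon — a phenol.
The closest candidate here is a hydroxyl group (-OH), but the -OH is on an aliphatic carbon, not an aromatic c. No other fragment satisfies the full query, so there is no match.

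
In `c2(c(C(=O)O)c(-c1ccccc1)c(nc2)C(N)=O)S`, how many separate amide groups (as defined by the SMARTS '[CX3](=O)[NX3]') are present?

1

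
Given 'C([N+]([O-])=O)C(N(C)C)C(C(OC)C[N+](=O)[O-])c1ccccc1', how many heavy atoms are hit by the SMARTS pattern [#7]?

3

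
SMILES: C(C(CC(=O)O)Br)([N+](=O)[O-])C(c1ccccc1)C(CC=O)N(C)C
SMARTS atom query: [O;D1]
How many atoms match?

5

Check the 24 heavy atoms by environment: 3× C (D2) → no; 5× C (D3) → no; 1× N (D3) → no; 2× C (D1) → no; 1× N (charge +1, D3) → no; 1× O (charge -1, D1) → match; 4× O (D1) → match; 1× Br (D1) → no; 1× c (aromatic, D3) → no; 5× c (aromatic, D2) → no.
Summing the matching environments: 1 + 4 = 5 matching atoms.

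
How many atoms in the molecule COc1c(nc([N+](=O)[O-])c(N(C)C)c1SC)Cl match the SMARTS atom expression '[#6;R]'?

5

The query [#6;R] means: carbon that is part of a ring.
Check the 17 heavy atoms by environment: 1× n (aromatic, in 6-ring) → no; 5× c (aromatic, in 6-ring) → match; 1× Cl (acyclic) → no; 2× O (acyclic) → no; 4× C (acyclic) → no; 1× N (charge +1, acyclic) → no; 1× O (charge -1, acyclic) → no; 1× N (acyclic) → no; 1× S (acyclic) → no.
That gives 5 matching atoms.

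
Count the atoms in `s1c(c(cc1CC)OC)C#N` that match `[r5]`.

5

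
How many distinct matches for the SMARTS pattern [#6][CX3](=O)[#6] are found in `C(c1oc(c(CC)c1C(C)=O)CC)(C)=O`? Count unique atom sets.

2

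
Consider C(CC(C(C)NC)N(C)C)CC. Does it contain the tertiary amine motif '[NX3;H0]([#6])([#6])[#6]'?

Yes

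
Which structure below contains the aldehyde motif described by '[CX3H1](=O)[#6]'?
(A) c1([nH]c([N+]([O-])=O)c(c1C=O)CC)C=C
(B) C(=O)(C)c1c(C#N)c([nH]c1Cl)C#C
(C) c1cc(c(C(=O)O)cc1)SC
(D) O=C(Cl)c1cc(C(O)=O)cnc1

A

[CX3H1](=O)[#6] describes an sp2 carbon with one H, double-bonded to O and single-bonded to carbon (an aldehyde).
(A) contains an aldehyde (-CHO), which satisfies every atom and bond constraint.
(B) has an acetyl/ketone group (-C(=O)CH3) but the carbonyl carbon has H0 (two carbon neighbours), not H1.
(C) has a carboxylic acid group (-C(=O)OH) but the carbonyl carbon has H0 and is bonded to O, not H1.
(D) has a carboxylic acid group (-C(=O)OH) but the carbonyl carbon has H0 and is bonded to O, not H1.
So the answer is (A).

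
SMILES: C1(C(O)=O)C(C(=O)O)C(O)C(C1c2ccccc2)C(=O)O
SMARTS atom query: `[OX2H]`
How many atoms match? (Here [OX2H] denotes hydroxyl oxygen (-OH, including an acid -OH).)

4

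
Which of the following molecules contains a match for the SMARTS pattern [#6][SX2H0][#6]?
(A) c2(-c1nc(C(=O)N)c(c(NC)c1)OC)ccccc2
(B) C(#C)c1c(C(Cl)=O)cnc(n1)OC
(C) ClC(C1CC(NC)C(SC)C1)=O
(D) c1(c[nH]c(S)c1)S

C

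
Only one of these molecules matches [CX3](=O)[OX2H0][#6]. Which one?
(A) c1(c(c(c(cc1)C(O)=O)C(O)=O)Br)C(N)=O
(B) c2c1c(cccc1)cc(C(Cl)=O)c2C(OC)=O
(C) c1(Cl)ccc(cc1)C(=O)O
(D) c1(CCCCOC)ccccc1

B

[CX3](=O)[OX2H0][#6] describes a carbonyl carbon bonded to an oxygen that is itself bonded to carbon (no H on that O) (an ester).
(A) has a primary amide (-C(=O)NH2) but the carbonyl is bonded to N, not to an O-C linkage.
(B) contains a methyl-ester group (-C(=O)OCH3), which satisfies every atom and bond constraint.
(C) has a carboxylic acid group (-C(=O)OH) but the singly-bonded O carries H (OX2H1, not H0).
(D) has a methoxy ether (-OCH3) but the ether oxygen is not adjacent to a C=O carbon.
So the answer is (B).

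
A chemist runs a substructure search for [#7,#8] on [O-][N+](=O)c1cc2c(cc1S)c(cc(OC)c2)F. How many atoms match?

4

The query [#7,#8] means: nitrogen or oxygen (comma = OR).
Check the 17 heavy atoms by environment: 10× c (aromatic) → no; 1× F → no; 1× S → no; 1× N (charge +1) → match; 1× O (charge -1) → match; 2× O → match; 1× C → no.
Summing the matching environments: 1 + 1 + 2 = 4 matching atoms.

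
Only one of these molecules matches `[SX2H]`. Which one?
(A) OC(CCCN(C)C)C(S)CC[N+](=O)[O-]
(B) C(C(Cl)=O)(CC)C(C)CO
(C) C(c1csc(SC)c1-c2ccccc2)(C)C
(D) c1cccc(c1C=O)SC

A

[SX2H] describes an aliphatic sulfur with two connections, one being H (a thiol).
(A) contains a thiol (-SH), which satisfies every atom and bond constraint.
(B) has a hydroxyl group (-OH) but it is an -OH, not an -SH.
(C) has a methylthio ether (-SCH3) but the sulfur has H0 (bonded to two carbons), not H1.
(D) has a methylthio ether (-SCH3) but the sulfur has H0 (bonded to two carbons), not H1.
So the answer is (A).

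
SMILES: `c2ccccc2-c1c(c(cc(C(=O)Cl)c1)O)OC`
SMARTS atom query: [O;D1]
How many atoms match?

Check the 18 heavy atoms by environment: 5× c (aromatic, D3) → no; 7× c (aromatic, D2) → no; 1× C (D3) → no; 2× O (D1) → match; 1× Cl (D1) → no; 1× O (D2) → no; 1× C (D1) → no.
That gives 2 matching atoms.

2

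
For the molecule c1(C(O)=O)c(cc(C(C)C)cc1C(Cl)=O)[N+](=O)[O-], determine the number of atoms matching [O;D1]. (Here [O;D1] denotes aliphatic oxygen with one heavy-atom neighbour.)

5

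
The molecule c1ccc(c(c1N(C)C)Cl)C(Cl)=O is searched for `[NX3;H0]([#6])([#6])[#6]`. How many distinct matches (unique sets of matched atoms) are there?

1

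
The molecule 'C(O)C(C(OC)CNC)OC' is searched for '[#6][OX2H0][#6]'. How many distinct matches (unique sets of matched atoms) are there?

[#6][OX2H0][#6] is the SMARTS for an ether: an aliphatic oxygen bridging two carbons with no H on the oxygen.
The molecule carries 2 separate instances of a methoxy ether (-OCH3) meeting every constraint; each maps to a distinct set of atoms, giving 2 matches.

2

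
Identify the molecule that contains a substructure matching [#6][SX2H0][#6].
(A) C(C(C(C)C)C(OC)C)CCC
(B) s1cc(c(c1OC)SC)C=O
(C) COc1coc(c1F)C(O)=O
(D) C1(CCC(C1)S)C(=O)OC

B

[#6][SX2H0][#6] describes an aliphatic sulfur bridging two carbons with no H on the sulfur (a thioether).
(A) has a methoxy ether (-OCH3) but the bridging atom is O, not S.
(B) contains a methylthio ether (-SCH3), which satisfies every atom and bond constraint.
(C) has a methoxy ether (-OCH3) but the bridging atom is O, not S.
(D) has a thiol (-SH) but the sulfur has H1, not H0 bridging two carbons.
So the answer is (B).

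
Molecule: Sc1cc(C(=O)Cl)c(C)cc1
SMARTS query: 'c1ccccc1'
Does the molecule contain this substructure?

Yes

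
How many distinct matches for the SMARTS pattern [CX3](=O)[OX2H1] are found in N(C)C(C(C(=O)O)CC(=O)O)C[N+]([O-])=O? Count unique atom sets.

[CX3](=O)[OX2H1] is the SMARTS for a carboxylic acid: an sp2 carbon double-bonded to O and single-bonded to an -OH oxygen.
The molecule carries 2 separate instances of a carboxylic acid group (-C(=O)OH) meeting every constraint; each maps to a distinct set of atoms, giving 2 matches.

2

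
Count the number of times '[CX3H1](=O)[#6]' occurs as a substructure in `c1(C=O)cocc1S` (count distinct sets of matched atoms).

1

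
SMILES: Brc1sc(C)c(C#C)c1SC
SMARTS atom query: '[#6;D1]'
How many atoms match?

3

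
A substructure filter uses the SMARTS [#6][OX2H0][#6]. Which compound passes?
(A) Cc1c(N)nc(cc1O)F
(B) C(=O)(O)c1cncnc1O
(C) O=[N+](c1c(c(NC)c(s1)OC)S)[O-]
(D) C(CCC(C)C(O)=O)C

[#6][OX2H0][#6] describes an aliphatic oxygen bridging two carbons with no H on the oxygen (an ether).
(A) has a hydroxyl group (-OH) but the oxygen has H1, not H0 bridging two carbons.
(B) has a hydroxyl group (-OH) but the oxygen has H1, not H0 bridging two carbons.
(C) contains a methoxy ether (-OCH3), which satisfies every atom and bond constraint.
(D) has a carboxylic acid group (-C(=O)OH) but the -OH oxygen has H1; the =O is OX1, not OX2.
So the answer is (C).

C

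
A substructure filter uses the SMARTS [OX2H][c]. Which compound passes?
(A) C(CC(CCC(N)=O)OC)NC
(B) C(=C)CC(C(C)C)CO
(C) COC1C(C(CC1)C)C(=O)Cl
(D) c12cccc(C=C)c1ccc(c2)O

D

[OX2H][c] describes a hydroxyl oxygen attached to an aromatic carbon (a phenol).
(A) has a methoxy ether (-OCH3) but the oxygen has H0, not H1.
(B) has a hydroxyl group (-OH) but the -OH is on an aliphatic carbon, not an aromatic c.
(C) has a methoxy ether (-OCH3) but the oxygen has H0, not H1.
(D) contains a hydroxyl group (-OH), which satisfies every atom and bond constraint.
So the answer is (D).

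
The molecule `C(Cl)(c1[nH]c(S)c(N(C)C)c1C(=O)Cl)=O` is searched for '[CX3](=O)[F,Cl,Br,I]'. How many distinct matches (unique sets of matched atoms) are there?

[CX3](=O)[F,Cl,Br,I] is the SMARTS for an acyl halide: a carbonyl carbon bonded to a halogen.
The molecule carries 2 separate instances of an acyl chloride (-C(=O)Cl) meeting every constraint; each maps to a distinct set of atoms, giving 2 matches.

2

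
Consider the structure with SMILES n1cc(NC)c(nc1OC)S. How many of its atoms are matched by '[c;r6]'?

4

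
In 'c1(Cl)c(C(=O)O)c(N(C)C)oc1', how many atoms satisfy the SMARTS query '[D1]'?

5

The query [D1] means: atom with exactly one heavy-atom neighbour (degree 1).
Check the 12 heavy atoms by environment: 1× o (aromatic, D2) → no; 1× c (aromatic, D2) → no; 3× c (aromatic, D3) → no; 1× Cl (D1) → match; 1× C (D3) → no; 2× O (D1) → match; 1× N (D3) → no; 2× C (D1) → match.
Summing the matching environments: 1 + 2 + 2 = 5 matching atoms.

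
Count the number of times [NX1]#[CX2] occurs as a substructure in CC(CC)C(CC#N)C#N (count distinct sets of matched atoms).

[NX1]#[CX2] is the SMARTS for a nitrile: a nitrogen triple-bonded to a two-connected carbon.
The molecule carries 2 separate instances of a nitrile (-C#N) meeting every constraint; each maps to a distinct set of atoms, giving 2 matches.

2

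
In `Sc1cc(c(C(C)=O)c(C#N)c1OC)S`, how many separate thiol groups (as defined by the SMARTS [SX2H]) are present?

2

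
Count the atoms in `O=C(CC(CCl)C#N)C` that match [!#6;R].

The query [!#6;R] means: non-carbon atom that is part of a ring.
Check the 9 heavy atoms by environment: 6× C (acyclic) → no; 1× O (acyclic) → no; 1× Cl (acyclic) → no; 1× N (acyclic) → no.
No environment satisfies the query, so 0 matching atoms.

0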